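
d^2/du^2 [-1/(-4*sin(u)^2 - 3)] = 8*(-8*sin(u)^4 + 18*sin(u)^2 - 3)/(4*sin(u)^2 + 3)^3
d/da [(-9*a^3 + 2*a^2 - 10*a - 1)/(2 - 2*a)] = (18*a^3 - 29*a^2 + 4*a - 11)/(2*(a^2 - 2*a + 1))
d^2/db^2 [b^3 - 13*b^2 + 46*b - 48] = 6*b - 26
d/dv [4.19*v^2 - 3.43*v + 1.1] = 8.38*v - 3.43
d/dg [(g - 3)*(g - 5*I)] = 2*g - 3 - 5*I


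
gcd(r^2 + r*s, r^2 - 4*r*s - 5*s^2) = r + s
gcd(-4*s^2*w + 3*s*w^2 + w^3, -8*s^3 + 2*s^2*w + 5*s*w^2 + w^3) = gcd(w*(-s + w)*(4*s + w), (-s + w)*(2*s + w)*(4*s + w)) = 4*s^2 - 3*s*w - w^2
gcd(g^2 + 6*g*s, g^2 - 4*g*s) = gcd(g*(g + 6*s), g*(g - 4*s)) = g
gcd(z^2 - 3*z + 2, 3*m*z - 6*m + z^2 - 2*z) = z - 2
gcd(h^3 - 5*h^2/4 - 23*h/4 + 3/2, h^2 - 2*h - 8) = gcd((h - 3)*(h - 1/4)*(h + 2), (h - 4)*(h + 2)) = h + 2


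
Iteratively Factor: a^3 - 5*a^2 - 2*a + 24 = (a + 2)*(a^2 - 7*a + 12) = (a - 3)*(a + 2)*(a - 4)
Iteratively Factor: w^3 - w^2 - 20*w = (w + 4)*(w^2 - 5*w) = w*(w + 4)*(w - 5)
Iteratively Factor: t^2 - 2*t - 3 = (t - 3)*(t + 1)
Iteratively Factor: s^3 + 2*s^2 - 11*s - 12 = (s + 1)*(s^2 + s - 12) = (s - 3)*(s + 1)*(s + 4)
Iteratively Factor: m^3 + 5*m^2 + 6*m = (m + 3)*(m^2 + 2*m) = (m + 2)*(m + 3)*(m)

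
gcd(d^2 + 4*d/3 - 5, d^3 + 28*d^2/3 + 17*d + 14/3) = 1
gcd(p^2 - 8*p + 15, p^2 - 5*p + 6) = p - 3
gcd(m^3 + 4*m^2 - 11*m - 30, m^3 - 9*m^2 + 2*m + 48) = m^2 - m - 6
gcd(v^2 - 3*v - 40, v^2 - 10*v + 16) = v - 8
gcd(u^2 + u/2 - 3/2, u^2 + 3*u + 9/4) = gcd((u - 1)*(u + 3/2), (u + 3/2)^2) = u + 3/2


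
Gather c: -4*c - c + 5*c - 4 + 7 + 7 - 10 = 0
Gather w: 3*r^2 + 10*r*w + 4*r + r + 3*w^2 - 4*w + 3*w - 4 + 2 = 3*r^2 + 5*r + 3*w^2 + w*(10*r - 1) - 2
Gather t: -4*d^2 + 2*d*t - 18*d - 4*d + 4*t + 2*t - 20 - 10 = -4*d^2 - 22*d + t*(2*d + 6) - 30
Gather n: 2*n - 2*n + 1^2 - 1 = 0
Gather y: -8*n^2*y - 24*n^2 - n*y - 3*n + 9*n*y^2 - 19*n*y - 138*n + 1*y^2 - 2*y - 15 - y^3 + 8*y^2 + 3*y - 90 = -24*n^2 - 141*n - y^3 + y^2*(9*n + 9) + y*(-8*n^2 - 20*n + 1) - 105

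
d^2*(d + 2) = d^3 + 2*d^2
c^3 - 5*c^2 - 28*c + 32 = (c - 8)*(c - 1)*(c + 4)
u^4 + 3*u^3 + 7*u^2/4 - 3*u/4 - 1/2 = (u - 1/2)*(u + 1/2)*(u + 1)*(u + 2)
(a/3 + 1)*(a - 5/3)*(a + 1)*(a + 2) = a^4/3 + 13*a^3/9 + a^2/3 - 37*a/9 - 10/3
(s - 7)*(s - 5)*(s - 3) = s^3 - 15*s^2 + 71*s - 105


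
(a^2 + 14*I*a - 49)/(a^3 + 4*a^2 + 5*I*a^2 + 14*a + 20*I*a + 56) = (a + 7*I)/(a^2 + 2*a*(2 - I) - 8*I)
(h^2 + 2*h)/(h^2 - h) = (h + 2)/(h - 1)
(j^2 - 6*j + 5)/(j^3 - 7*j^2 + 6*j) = (j - 5)/(j*(j - 6))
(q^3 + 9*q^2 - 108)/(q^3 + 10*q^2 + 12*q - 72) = (q - 3)/(q - 2)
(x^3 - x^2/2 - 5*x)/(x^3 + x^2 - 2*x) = (x - 5/2)/(x - 1)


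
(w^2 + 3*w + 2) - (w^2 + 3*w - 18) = 20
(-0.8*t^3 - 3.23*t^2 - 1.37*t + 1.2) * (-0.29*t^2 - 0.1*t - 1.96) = 0.232*t^5 + 1.0167*t^4 + 2.2883*t^3 + 6.1198*t^2 + 2.5652*t - 2.352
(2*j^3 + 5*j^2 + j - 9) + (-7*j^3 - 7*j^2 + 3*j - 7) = -5*j^3 - 2*j^2 + 4*j - 16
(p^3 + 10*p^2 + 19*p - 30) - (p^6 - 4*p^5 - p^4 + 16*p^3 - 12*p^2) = -p^6 + 4*p^5 + p^4 - 15*p^3 + 22*p^2 + 19*p - 30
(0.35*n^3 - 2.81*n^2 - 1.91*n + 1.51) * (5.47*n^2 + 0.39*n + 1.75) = 1.9145*n^5 - 15.2342*n^4 - 10.9311*n^3 + 2.5973*n^2 - 2.7536*n + 2.6425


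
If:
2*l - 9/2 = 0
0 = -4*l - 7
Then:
No Solution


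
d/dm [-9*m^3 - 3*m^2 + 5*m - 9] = -27*m^2 - 6*m + 5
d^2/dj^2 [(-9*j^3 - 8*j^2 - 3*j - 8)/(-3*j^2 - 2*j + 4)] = 2*(123*j^3 + 288*j^2 + 684*j + 280)/(27*j^6 + 54*j^5 - 72*j^4 - 136*j^3 + 96*j^2 + 96*j - 64)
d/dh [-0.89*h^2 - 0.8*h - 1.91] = -1.78*h - 0.8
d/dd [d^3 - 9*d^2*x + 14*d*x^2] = 3*d^2 - 18*d*x + 14*x^2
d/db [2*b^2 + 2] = 4*b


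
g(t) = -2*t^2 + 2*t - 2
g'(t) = 2 - 4*t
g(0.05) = -1.90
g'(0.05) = 1.80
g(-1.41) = -8.80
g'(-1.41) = 7.64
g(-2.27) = -16.85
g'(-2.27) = 11.08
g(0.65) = -1.54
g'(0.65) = -0.60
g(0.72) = -1.60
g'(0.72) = -0.88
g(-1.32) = -8.12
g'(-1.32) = 7.28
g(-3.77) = -37.97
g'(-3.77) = 17.08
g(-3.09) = -27.28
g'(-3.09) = 14.36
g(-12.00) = -314.00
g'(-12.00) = 50.00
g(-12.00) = -314.00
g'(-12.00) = 50.00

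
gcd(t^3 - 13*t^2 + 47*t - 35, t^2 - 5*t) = t - 5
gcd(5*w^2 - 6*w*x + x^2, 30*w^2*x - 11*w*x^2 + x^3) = -5*w + x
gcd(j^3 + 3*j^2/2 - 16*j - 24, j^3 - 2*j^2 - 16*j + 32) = j^2 - 16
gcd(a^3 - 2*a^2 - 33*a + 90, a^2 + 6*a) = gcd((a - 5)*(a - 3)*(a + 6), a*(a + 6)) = a + 6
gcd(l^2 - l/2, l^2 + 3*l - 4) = 1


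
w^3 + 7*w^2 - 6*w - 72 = (w - 3)*(w + 4)*(w + 6)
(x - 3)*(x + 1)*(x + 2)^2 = x^4 + 2*x^3 - 7*x^2 - 20*x - 12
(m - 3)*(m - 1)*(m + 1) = m^3 - 3*m^2 - m + 3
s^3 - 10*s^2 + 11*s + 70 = (s - 7)*(s - 5)*(s + 2)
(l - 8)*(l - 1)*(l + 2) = l^3 - 7*l^2 - 10*l + 16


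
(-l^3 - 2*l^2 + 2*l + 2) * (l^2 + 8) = -l^5 - 2*l^4 - 6*l^3 - 14*l^2 + 16*l + 16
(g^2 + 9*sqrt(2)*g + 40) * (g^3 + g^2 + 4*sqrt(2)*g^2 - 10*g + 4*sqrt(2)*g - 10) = g^5 + g^4 + 13*sqrt(2)*g^4 + 13*sqrt(2)*g^3 + 102*g^3 + 70*sqrt(2)*g^2 + 102*g^2 - 400*g + 70*sqrt(2)*g - 400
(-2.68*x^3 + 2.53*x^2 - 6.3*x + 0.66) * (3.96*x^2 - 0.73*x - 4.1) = -10.6128*x^5 + 11.9752*x^4 - 15.8069*x^3 - 3.1604*x^2 + 25.3482*x - 2.706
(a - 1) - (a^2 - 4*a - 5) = -a^2 + 5*a + 4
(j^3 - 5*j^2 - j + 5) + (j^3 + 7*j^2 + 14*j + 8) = 2*j^3 + 2*j^2 + 13*j + 13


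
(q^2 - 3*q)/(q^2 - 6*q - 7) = q*(3 - q)/(-q^2 + 6*q + 7)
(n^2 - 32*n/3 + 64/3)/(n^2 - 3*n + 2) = (3*n^2 - 32*n + 64)/(3*(n^2 - 3*n + 2))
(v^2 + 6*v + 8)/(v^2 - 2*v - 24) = (v + 2)/(v - 6)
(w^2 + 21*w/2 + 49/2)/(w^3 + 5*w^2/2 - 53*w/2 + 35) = (2*w + 7)/(2*w^2 - 9*w + 10)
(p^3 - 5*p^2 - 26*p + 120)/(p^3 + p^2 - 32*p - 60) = (p - 4)/(p + 2)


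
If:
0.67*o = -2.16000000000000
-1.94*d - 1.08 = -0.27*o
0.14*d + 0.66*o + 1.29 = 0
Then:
No Solution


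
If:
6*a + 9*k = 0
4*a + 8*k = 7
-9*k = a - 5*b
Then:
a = -21/4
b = 21/4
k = 7/2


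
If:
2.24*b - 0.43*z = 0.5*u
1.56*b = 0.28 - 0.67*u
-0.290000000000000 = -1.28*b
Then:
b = 0.23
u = -0.11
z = 1.31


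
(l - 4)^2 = l^2 - 8*l + 16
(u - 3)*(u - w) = u^2 - u*w - 3*u + 3*w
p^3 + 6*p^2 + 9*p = p*(p + 3)^2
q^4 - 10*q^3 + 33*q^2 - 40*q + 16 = (q - 4)^2*(q - 1)^2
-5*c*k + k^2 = k*(-5*c + k)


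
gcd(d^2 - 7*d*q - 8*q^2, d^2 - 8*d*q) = -d + 8*q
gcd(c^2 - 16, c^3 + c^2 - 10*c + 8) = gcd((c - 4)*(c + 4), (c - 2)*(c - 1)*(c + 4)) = c + 4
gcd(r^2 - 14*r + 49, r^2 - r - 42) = r - 7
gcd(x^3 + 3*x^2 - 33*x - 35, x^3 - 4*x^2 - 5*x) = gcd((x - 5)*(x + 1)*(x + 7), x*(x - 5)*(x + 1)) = x^2 - 4*x - 5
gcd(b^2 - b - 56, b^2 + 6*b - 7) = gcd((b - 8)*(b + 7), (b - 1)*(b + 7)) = b + 7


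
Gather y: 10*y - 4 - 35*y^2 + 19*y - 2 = -35*y^2 + 29*y - 6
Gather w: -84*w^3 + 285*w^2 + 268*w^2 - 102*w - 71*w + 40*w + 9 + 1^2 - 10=-84*w^3 + 553*w^2 - 133*w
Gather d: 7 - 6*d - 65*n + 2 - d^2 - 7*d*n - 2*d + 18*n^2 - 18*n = -d^2 + d*(-7*n - 8) + 18*n^2 - 83*n + 9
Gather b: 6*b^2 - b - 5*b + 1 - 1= 6*b^2 - 6*b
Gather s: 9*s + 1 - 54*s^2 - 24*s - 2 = -54*s^2 - 15*s - 1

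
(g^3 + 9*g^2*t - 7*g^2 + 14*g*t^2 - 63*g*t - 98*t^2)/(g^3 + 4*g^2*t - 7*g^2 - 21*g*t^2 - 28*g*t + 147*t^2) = (-g - 2*t)/(-g + 3*t)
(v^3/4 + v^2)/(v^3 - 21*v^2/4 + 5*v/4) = v*(v + 4)/(4*v^2 - 21*v + 5)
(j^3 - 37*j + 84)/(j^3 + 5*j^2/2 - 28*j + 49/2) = 2*(j^2 - 7*j + 12)/(2*j^2 - 9*j + 7)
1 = 1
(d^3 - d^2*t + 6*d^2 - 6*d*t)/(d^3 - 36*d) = (d - t)/(d - 6)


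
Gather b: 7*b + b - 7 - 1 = 8*b - 8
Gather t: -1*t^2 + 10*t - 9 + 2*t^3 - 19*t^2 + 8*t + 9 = 2*t^3 - 20*t^2 + 18*t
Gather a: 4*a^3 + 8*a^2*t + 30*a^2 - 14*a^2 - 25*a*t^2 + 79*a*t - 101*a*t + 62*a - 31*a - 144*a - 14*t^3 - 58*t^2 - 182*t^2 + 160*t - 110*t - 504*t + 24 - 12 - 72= 4*a^3 + a^2*(8*t + 16) + a*(-25*t^2 - 22*t - 113) - 14*t^3 - 240*t^2 - 454*t - 60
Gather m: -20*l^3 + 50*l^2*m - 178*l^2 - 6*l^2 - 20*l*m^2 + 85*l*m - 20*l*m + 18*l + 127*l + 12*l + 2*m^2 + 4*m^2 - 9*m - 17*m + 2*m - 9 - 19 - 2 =-20*l^3 - 184*l^2 + 157*l + m^2*(6 - 20*l) + m*(50*l^2 + 65*l - 24) - 30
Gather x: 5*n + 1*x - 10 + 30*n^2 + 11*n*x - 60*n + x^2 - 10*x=30*n^2 - 55*n + x^2 + x*(11*n - 9) - 10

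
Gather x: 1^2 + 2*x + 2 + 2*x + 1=4*x + 4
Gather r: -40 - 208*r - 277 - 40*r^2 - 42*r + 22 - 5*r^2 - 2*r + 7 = -45*r^2 - 252*r - 288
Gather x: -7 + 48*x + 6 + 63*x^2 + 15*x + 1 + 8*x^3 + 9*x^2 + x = 8*x^3 + 72*x^2 + 64*x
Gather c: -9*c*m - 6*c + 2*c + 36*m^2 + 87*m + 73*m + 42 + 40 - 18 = c*(-9*m - 4) + 36*m^2 + 160*m + 64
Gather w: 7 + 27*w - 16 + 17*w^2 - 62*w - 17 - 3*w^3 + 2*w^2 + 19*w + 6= -3*w^3 + 19*w^2 - 16*w - 20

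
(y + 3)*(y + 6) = y^2 + 9*y + 18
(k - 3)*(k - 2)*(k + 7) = k^3 + 2*k^2 - 29*k + 42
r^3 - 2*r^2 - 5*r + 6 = (r - 3)*(r - 1)*(r + 2)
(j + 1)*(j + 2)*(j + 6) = j^3 + 9*j^2 + 20*j + 12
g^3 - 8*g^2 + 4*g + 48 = (g - 6)*(g - 4)*(g + 2)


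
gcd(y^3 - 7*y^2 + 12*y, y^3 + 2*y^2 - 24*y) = y^2 - 4*y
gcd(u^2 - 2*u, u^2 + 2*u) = u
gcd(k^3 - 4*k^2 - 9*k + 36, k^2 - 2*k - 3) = k - 3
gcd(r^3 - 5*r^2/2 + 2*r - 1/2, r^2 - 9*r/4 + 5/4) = r - 1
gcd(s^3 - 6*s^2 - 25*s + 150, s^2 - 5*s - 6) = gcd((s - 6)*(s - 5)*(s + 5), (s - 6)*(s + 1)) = s - 6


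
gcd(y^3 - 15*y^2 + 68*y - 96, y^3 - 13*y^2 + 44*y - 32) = y^2 - 12*y + 32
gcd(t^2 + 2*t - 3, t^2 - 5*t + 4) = t - 1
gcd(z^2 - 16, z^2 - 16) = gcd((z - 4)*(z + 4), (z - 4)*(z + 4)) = z^2 - 16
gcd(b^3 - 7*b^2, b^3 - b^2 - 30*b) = b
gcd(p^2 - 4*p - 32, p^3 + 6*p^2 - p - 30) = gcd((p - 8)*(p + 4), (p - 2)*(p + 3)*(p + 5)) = 1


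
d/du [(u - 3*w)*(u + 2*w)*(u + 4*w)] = 3*u^2 + 6*u*w - 10*w^2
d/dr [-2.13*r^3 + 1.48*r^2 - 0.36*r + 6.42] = -6.39*r^2 + 2.96*r - 0.36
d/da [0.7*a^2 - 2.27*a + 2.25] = 1.4*a - 2.27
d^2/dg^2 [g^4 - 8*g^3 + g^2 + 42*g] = 12*g^2 - 48*g + 2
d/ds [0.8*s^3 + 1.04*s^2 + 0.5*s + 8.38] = 2.4*s^2 + 2.08*s + 0.5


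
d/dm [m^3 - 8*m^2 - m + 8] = 3*m^2 - 16*m - 1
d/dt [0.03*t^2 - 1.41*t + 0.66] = 0.06*t - 1.41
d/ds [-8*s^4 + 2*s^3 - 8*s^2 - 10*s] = -32*s^3 + 6*s^2 - 16*s - 10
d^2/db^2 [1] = 0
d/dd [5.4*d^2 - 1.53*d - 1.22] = 10.8*d - 1.53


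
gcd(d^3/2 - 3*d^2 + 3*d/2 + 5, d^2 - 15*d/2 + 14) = 1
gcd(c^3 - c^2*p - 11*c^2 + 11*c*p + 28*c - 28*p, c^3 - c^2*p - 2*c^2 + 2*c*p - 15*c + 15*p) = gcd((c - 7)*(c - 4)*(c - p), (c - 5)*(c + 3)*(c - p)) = -c + p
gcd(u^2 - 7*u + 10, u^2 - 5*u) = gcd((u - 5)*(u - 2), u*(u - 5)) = u - 5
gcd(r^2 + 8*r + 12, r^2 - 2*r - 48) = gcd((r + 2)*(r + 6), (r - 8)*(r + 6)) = r + 6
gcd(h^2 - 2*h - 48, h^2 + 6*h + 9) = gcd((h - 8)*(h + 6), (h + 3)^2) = 1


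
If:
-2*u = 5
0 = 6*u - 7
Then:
No Solution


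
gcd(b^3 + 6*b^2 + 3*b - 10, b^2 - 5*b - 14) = b + 2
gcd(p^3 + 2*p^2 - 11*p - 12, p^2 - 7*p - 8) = p + 1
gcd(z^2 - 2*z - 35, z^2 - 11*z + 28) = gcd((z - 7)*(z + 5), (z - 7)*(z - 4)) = z - 7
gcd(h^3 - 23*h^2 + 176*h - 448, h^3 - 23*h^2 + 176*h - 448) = h^3 - 23*h^2 + 176*h - 448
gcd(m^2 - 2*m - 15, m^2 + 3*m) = m + 3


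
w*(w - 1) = w^2 - w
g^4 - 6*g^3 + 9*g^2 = g^2*(g - 3)^2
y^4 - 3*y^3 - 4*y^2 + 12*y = y*(y - 3)*(y - 2)*(y + 2)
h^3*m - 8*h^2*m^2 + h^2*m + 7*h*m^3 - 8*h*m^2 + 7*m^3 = (h - 7*m)*(h - m)*(h*m + m)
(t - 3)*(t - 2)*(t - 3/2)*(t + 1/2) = t^4 - 6*t^3 + 41*t^2/4 - 9*t/4 - 9/2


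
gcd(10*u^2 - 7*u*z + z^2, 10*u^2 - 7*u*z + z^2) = 10*u^2 - 7*u*z + z^2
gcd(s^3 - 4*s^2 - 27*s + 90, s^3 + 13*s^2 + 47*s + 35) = s + 5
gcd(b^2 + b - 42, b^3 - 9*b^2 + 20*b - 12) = b - 6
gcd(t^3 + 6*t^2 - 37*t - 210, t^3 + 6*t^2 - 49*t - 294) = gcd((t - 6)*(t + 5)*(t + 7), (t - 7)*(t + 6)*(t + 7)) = t + 7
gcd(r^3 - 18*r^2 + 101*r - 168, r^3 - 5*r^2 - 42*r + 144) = r^2 - 11*r + 24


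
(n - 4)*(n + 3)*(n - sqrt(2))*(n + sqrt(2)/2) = n^4 - n^3 - sqrt(2)*n^3/2 - 13*n^2 + sqrt(2)*n^2/2 + n + 6*sqrt(2)*n + 12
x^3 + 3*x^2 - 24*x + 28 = (x - 2)^2*(x + 7)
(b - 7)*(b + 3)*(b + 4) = b^3 - 37*b - 84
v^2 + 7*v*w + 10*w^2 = (v + 2*w)*(v + 5*w)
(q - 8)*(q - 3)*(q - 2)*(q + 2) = q^4 - 11*q^3 + 20*q^2 + 44*q - 96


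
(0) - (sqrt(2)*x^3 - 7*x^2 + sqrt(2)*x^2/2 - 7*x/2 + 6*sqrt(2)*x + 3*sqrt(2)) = -sqrt(2)*x^3 - sqrt(2)*x^2/2 + 7*x^2 - 6*sqrt(2)*x + 7*x/2 - 3*sqrt(2)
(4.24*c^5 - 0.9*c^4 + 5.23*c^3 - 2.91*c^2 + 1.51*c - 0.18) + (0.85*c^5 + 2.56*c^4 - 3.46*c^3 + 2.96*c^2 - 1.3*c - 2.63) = 5.09*c^5 + 1.66*c^4 + 1.77*c^3 + 0.0499999999999998*c^2 + 0.21*c - 2.81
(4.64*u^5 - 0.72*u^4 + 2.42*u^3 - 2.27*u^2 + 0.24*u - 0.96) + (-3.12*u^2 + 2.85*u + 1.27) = 4.64*u^5 - 0.72*u^4 + 2.42*u^3 - 5.39*u^2 + 3.09*u + 0.31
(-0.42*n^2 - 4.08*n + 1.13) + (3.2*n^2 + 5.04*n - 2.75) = 2.78*n^2 + 0.96*n - 1.62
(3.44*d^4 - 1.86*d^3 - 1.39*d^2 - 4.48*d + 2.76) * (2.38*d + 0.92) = 8.1872*d^5 - 1.262*d^4 - 5.0194*d^3 - 11.9412*d^2 + 2.4472*d + 2.5392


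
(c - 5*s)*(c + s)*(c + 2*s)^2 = c^4 - 17*c^2*s^2 - 36*c*s^3 - 20*s^4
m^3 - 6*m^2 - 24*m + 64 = (m - 8)*(m - 2)*(m + 4)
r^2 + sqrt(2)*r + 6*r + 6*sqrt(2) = (r + 6)*(r + sqrt(2))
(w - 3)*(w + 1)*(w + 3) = w^3 + w^2 - 9*w - 9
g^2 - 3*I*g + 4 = (g - 4*I)*(g + I)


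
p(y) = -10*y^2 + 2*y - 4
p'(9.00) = -178.00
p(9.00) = -796.00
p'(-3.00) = 62.00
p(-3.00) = -100.00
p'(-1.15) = 25.00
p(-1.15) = -19.52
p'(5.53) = -108.60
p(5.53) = -298.75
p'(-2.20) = 46.00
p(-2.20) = -56.80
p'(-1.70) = 36.00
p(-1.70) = -36.30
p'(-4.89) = 99.80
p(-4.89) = -252.90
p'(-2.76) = 57.20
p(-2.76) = -85.70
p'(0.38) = -5.60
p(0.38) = -4.68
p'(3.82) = -74.40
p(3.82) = -142.28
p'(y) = 2 - 20*y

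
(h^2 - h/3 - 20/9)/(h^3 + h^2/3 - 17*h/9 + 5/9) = (9*h^2 - 3*h - 20)/(9*h^3 + 3*h^2 - 17*h + 5)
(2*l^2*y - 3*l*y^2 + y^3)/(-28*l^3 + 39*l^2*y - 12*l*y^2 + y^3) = y*(-2*l + y)/(28*l^2 - 11*l*y + y^2)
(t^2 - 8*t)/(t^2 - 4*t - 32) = t/(t + 4)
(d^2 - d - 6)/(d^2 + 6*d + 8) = (d - 3)/(d + 4)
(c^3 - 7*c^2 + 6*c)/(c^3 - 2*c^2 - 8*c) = (-c^2 + 7*c - 6)/(-c^2 + 2*c + 8)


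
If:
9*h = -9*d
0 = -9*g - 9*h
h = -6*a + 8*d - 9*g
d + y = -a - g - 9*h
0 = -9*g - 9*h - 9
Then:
No Solution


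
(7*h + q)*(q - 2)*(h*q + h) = 7*h^2*q^2 - 7*h^2*q - 14*h^2 + h*q^3 - h*q^2 - 2*h*q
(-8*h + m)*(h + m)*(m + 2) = -8*h^2*m - 16*h^2 - 7*h*m^2 - 14*h*m + m^3 + 2*m^2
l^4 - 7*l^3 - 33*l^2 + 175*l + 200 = (l - 8)*(l - 5)*(l + 1)*(l + 5)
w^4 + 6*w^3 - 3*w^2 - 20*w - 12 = (w - 2)*(w + 1)^2*(w + 6)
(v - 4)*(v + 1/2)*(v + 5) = v^3 + 3*v^2/2 - 39*v/2 - 10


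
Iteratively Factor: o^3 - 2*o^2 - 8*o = (o)*(o^2 - 2*o - 8) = o*(o - 4)*(o + 2)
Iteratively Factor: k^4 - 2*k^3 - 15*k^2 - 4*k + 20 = (k - 1)*(k^3 - k^2 - 16*k - 20) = (k - 5)*(k - 1)*(k^2 + 4*k + 4) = (k - 5)*(k - 1)*(k + 2)*(k + 2)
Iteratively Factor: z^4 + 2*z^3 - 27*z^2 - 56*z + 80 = (z - 5)*(z^3 + 7*z^2 + 8*z - 16) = (z - 5)*(z - 1)*(z^2 + 8*z + 16) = (z - 5)*(z - 1)*(z + 4)*(z + 4)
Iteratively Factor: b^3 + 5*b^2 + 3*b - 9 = (b + 3)*(b^2 + 2*b - 3) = (b + 3)^2*(b - 1)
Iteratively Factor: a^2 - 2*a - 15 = (a + 3)*(a - 5)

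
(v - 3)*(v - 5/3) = v^2 - 14*v/3 + 5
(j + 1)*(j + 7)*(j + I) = j^3 + 8*j^2 + I*j^2 + 7*j + 8*I*j + 7*I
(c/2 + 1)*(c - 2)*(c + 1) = c^3/2 + c^2/2 - 2*c - 2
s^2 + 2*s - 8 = (s - 2)*(s + 4)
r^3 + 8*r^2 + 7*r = r*(r + 1)*(r + 7)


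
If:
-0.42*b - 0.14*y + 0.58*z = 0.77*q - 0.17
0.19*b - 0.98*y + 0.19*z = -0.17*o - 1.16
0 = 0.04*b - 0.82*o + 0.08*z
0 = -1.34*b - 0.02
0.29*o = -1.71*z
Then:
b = -0.01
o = -0.00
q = 0.01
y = 1.18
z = 0.00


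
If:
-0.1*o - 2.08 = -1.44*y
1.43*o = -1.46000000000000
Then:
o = -1.02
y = 1.37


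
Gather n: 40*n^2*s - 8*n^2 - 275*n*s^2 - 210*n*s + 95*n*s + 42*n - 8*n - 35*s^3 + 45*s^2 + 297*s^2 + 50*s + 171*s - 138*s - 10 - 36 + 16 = n^2*(40*s - 8) + n*(-275*s^2 - 115*s + 34) - 35*s^3 + 342*s^2 + 83*s - 30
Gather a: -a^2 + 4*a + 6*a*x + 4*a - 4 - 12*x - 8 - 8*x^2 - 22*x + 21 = -a^2 + a*(6*x + 8) - 8*x^2 - 34*x + 9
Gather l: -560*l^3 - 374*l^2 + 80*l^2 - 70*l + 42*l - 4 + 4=-560*l^3 - 294*l^2 - 28*l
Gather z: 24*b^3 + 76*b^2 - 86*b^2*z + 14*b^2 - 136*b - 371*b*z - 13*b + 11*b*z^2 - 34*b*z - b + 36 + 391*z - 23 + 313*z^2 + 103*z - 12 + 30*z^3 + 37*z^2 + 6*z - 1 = 24*b^3 + 90*b^2 - 150*b + 30*z^3 + z^2*(11*b + 350) + z*(-86*b^2 - 405*b + 500)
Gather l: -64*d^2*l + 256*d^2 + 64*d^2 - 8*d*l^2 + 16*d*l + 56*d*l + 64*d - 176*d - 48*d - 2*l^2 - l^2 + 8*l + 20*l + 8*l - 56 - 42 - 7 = 320*d^2 - 160*d + l^2*(-8*d - 3) + l*(-64*d^2 + 72*d + 36) - 105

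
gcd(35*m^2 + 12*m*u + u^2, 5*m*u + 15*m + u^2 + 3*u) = 5*m + u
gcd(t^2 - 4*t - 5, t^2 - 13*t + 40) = t - 5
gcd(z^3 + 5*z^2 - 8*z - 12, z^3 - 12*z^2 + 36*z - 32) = z - 2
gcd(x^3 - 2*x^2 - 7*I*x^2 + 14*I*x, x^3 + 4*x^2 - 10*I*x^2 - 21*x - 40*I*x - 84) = x - 7*I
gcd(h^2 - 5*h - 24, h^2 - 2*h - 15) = h + 3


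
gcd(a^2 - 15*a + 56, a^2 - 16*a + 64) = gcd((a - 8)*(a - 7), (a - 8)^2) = a - 8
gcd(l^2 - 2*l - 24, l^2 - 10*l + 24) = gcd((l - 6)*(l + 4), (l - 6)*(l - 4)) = l - 6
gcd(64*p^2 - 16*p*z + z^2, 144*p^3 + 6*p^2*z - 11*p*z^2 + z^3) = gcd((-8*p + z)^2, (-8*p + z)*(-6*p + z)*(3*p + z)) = -8*p + z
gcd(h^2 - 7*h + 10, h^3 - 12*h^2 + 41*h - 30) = h - 5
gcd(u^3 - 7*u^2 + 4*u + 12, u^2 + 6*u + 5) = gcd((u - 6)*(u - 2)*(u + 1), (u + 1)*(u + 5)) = u + 1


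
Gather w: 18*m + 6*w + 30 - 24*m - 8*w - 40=-6*m - 2*w - 10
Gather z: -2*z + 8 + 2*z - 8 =0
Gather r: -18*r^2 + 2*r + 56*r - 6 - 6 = -18*r^2 + 58*r - 12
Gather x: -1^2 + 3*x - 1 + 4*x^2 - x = 4*x^2 + 2*x - 2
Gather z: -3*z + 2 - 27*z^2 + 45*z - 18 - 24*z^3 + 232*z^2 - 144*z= -24*z^3 + 205*z^2 - 102*z - 16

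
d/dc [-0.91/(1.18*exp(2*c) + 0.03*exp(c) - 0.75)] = (2.1476*exp(c) + 0.0273)*exp(c)/(1.18*exp(2*c) + 0.03*exp(c) - 0.75)^2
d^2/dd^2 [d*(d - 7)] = 2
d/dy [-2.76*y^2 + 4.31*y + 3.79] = 4.31 - 5.52*y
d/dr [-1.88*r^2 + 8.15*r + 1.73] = 8.15 - 3.76*r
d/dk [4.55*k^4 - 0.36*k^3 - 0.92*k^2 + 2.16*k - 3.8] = 18.2*k^3 - 1.08*k^2 - 1.84*k + 2.16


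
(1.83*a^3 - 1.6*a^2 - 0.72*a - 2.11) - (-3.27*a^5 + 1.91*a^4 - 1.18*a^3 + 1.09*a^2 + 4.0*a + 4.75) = 3.27*a^5 - 1.91*a^4 + 3.01*a^3 - 2.69*a^2 - 4.72*a - 6.86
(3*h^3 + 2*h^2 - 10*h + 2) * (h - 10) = 3*h^4 - 28*h^3 - 30*h^2 + 102*h - 20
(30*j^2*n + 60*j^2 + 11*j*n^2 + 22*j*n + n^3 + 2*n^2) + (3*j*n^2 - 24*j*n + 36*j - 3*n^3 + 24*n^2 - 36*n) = 30*j^2*n + 60*j^2 + 14*j*n^2 - 2*j*n + 36*j - 2*n^3 + 26*n^2 - 36*n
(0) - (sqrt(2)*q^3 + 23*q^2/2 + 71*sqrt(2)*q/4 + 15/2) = -sqrt(2)*q^3 - 23*q^2/2 - 71*sqrt(2)*q/4 - 15/2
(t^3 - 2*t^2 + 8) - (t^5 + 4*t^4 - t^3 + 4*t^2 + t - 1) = -t^5 - 4*t^4 + 2*t^3 - 6*t^2 - t + 9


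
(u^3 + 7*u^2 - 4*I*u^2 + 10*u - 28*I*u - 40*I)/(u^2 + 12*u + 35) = (u^2 + u*(2 - 4*I) - 8*I)/(u + 7)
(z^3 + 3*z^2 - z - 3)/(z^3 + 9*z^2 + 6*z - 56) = (z^3 + 3*z^2 - z - 3)/(z^3 + 9*z^2 + 6*z - 56)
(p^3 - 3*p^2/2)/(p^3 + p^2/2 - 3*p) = p/(p + 2)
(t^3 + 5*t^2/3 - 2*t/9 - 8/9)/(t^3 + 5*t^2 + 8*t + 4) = (9*t^2 + 6*t - 8)/(9*(t^2 + 4*t + 4))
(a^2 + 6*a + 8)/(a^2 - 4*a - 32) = (a + 2)/(a - 8)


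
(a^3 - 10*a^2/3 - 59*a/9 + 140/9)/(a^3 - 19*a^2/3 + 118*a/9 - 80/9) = (3*a^2 - 5*a - 28)/(3*a^2 - 14*a + 16)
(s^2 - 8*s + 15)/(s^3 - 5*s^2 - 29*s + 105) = (s - 5)/(s^2 - 2*s - 35)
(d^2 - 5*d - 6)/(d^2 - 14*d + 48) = (d + 1)/(d - 8)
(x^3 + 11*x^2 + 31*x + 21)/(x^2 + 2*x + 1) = (x^2 + 10*x + 21)/(x + 1)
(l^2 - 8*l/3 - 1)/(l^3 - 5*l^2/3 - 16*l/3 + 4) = (3*l + 1)/(3*l^2 + 4*l - 4)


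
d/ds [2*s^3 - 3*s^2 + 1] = 6*s*(s - 1)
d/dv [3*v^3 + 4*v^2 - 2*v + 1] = 9*v^2 + 8*v - 2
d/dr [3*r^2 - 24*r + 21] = 6*r - 24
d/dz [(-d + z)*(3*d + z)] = 2*d + 2*z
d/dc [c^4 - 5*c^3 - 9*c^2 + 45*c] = 4*c^3 - 15*c^2 - 18*c + 45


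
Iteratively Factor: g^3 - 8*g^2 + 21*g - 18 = (g - 2)*(g^2 - 6*g + 9) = (g - 3)*(g - 2)*(g - 3)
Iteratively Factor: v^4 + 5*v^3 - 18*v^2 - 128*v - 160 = (v + 2)*(v^3 + 3*v^2 - 24*v - 80) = (v + 2)*(v + 4)*(v^2 - v - 20) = (v + 2)*(v + 4)^2*(v - 5)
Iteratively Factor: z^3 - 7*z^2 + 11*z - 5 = (z - 1)*(z^2 - 6*z + 5) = (z - 1)^2*(z - 5)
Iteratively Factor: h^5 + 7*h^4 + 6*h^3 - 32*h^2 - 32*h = (h + 4)*(h^4 + 3*h^3 - 6*h^2 - 8*h) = h*(h + 4)*(h^3 + 3*h^2 - 6*h - 8) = h*(h + 1)*(h + 4)*(h^2 + 2*h - 8) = h*(h - 2)*(h + 1)*(h + 4)*(h + 4)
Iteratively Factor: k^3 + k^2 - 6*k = (k + 3)*(k^2 - 2*k) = (k - 2)*(k + 3)*(k)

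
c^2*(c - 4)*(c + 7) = c^4 + 3*c^3 - 28*c^2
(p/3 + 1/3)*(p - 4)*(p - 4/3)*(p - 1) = p^4/3 - 16*p^3/9 + 13*p^2/9 + 16*p/9 - 16/9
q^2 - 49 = (q - 7)*(q + 7)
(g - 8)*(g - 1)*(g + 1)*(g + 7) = g^4 - g^3 - 57*g^2 + g + 56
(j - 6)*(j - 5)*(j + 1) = j^3 - 10*j^2 + 19*j + 30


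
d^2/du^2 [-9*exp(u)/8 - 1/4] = -9*exp(u)/8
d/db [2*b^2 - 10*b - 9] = 4*b - 10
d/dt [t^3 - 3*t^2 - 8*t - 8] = 3*t^2 - 6*t - 8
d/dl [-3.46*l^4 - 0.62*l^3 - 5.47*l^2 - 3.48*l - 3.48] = -13.84*l^3 - 1.86*l^2 - 10.94*l - 3.48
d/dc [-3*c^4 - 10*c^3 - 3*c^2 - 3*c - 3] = -12*c^3 - 30*c^2 - 6*c - 3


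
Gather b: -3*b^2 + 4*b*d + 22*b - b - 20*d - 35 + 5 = -3*b^2 + b*(4*d + 21) - 20*d - 30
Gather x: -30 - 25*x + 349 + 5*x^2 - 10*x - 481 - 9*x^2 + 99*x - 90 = -4*x^2 + 64*x - 252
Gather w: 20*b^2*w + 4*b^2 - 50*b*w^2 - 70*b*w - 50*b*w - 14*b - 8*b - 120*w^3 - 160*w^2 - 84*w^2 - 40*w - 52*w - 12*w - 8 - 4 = 4*b^2 - 22*b - 120*w^3 + w^2*(-50*b - 244) + w*(20*b^2 - 120*b - 104) - 12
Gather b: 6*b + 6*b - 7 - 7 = 12*b - 14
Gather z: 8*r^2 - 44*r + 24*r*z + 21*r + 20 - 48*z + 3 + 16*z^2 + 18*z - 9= 8*r^2 - 23*r + 16*z^2 + z*(24*r - 30) + 14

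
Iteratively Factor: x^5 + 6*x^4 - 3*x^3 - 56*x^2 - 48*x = (x + 4)*(x^4 + 2*x^3 - 11*x^2 - 12*x) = (x + 1)*(x + 4)*(x^3 + x^2 - 12*x) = (x + 1)*(x + 4)^2*(x^2 - 3*x) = (x - 3)*(x + 1)*(x + 4)^2*(x)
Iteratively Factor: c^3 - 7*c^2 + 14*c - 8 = (c - 4)*(c^2 - 3*c + 2) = (c - 4)*(c - 2)*(c - 1)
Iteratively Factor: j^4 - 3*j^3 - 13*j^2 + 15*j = (j)*(j^3 - 3*j^2 - 13*j + 15) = j*(j + 3)*(j^2 - 6*j + 5) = j*(j - 5)*(j + 3)*(j - 1)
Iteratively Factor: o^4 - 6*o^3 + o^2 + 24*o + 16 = (o - 4)*(o^3 - 2*o^2 - 7*o - 4) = (o - 4)^2*(o^2 + 2*o + 1) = (o - 4)^2*(o + 1)*(o + 1)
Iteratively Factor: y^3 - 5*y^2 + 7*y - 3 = (y - 1)*(y^2 - 4*y + 3) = (y - 1)^2*(y - 3)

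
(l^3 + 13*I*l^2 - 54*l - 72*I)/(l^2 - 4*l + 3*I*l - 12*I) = (l^2 + 10*I*l - 24)/(l - 4)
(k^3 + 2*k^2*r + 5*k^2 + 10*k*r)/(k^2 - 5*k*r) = (k^2 + 2*k*r + 5*k + 10*r)/(k - 5*r)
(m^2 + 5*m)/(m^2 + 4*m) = (m + 5)/(m + 4)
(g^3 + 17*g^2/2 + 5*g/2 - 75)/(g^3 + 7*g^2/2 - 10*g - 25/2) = (g + 6)/(g + 1)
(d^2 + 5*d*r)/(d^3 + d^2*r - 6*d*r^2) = (d + 5*r)/(d^2 + d*r - 6*r^2)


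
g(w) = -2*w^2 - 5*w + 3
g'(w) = -4*w - 5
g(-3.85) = -7.40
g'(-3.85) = 10.40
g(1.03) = -4.27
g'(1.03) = -9.12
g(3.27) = -34.74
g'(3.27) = -18.08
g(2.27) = -18.66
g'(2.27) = -14.08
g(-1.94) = 5.17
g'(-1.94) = 2.76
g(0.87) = -2.86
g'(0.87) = -8.48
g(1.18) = -5.68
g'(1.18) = -9.72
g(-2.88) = 0.81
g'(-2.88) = 6.52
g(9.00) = -204.00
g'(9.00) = -41.00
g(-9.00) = -114.00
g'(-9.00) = 31.00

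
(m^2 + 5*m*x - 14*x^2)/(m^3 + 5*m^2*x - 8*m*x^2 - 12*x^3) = (m + 7*x)/(m^2 + 7*m*x + 6*x^2)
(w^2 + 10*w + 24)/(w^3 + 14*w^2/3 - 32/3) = 3*(w + 6)/(3*w^2 + 2*w - 8)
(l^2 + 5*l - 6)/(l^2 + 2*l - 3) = (l + 6)/(l + 3)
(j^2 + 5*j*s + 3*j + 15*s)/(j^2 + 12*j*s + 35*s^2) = (j + 3)/(j + 7*s)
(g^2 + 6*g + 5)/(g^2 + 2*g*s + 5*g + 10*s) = (g + 1)/(g + 2*s)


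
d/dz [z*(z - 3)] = 2*z - 3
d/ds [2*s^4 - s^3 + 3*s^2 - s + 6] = 8*s^3 - 3*s^2 + 6*s - 1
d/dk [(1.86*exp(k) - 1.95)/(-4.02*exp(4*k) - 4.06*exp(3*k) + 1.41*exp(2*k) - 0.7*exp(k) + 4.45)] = (22.4316*exp(4*k) - 16.2528*exp(3*k) - 26.3736*exp(2*k) + 5.499*exp(k) + 6.912)*exp(k)/(16.1604*exp(8*k) + 32.6424*exp(7*k) + 5.1472*exp(6*k) - 5.8212*exp(5*k) - 28.1059*exp(4*k) - 38.108*exp(3*k) + 13.039*exp(2*k) - 6.23*exp(k) + 19.8025)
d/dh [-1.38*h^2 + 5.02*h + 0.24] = 5.02 - 2.76*h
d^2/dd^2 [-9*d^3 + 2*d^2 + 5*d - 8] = 4 - 54*d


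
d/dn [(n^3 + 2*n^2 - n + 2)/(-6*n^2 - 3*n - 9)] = (-2*n^4 - 2*n^3 - 13*n^2 - 4*n + 5)/(3*(4*n^4 + 4*n^3 + 13*n^2 + 6*n + 9))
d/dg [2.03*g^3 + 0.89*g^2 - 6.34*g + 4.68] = 6.09*g^2 + 1.78*g - 6.34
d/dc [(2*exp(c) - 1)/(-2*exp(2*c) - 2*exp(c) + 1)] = 4*(exp(c) - 1)*exp(2*c)/(4*exp(4*c) + 8*exp(3*c) - 4*exp(c) + 1)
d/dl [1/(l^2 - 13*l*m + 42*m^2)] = (-2*l + 13*m)/(l^2 - 13*l*m + 42*m^2)^2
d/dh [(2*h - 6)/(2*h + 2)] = 4/(h + 1)^2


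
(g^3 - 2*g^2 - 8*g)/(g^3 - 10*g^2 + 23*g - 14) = g*(g^2 - 2*g - 8)/(g^3 - 10*g^2 + 23*g - 14)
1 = 1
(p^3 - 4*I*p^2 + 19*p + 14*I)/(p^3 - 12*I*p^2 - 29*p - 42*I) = (p + 2*I)/(p - 6*I)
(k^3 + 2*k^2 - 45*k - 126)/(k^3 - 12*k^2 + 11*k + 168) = (k + 6)/(k - 8)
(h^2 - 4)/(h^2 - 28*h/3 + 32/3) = 3*(h^2 - 4)/(3*h^2 - 28*h + 32)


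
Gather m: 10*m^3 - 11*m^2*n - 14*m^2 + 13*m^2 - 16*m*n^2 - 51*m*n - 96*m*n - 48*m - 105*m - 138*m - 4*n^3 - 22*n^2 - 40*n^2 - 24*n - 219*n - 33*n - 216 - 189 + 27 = 10*m^3 + m^2*(-11*n - 1) + m*(-16*n^2 - 147*n - 291) - 4*n^3 - 62*n^2 - 276*n - 378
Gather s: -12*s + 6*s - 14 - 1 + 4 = -6*s - 11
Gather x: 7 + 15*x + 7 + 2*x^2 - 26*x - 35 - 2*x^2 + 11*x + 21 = 0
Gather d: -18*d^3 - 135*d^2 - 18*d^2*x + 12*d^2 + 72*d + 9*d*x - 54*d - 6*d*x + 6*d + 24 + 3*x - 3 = -18*d^3 + d^2*(-18*x - 123) + d*(3*x + 24) + 3*x + 21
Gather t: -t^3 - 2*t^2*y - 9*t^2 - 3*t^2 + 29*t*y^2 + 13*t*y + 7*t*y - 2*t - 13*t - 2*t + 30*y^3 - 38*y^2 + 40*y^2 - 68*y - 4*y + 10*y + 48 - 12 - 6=-t^3 + t^2*(-2*y - 12) + t*(29*y^2 + 20*y - 17) + 30*y^3 + 2*y^2 - 62*y + 30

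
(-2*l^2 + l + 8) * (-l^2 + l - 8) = 2*l^4 - 3*l^3 + 9*l^2 - 64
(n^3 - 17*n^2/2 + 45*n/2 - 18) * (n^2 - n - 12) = n^5 - 19*n^4/2 + 19*n^3 + 123*n^2/2 - 252*n + 216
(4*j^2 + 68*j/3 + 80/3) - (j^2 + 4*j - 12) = 3*j^2 + 56*j/3 + 116/3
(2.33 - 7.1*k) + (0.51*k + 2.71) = 5.04 - 6.59*k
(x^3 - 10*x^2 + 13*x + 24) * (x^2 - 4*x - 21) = x^5 - 14*x^4 + 32*x^3 + 182*x^2 - 369*x - 504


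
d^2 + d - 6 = (d - 2)*(d + 3)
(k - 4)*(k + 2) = k^2 - 2*k - 8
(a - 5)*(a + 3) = a^2 - 2*a - 15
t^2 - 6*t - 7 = (t - 7)*(t + 1)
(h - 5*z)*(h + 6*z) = h^2 + h*z - 30*z^2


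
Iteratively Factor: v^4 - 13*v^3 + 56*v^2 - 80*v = (v)*(v^3 - 13*v^2 + 56*v - 80) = v*(v - 4)*(v^2 - 9*v + 20) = v*(v - 5)*(v - 4)*(v - 4)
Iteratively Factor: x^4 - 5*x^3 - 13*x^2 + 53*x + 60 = (x + 1)*(x^3 - 6*x^2 - 7*x + 60) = (x - 4)*(x + 1)*(x^2 - 2*x - 15) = (x - 5)*(x - 4)*(x + 1)*(x + 3)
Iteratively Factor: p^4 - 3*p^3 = (p)*(p^3 - 3*p^2) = p^2*(p^2 - 3*p) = p^3*(p - 3)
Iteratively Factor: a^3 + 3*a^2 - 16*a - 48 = (a + 3)*(a^2 - 16) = (a - 4)*(a + 3)*(a + 4)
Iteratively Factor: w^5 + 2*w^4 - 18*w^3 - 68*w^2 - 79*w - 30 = (w + 3)*(w^4 - w^3 - 15*w^2 - 23*w - 10) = (w + 1)*(w + 3)*(w^3 - 2*w^2 - 13*w - 10) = (w - 5)*(w + 1)*(w + 3)*(w^2 + 3*w + 2) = (w - 5)*(w + 1)^2*(w + 3)*(w + 2)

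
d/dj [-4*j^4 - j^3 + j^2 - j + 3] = -16*j^3 - 3*j^2 + 2*j - 1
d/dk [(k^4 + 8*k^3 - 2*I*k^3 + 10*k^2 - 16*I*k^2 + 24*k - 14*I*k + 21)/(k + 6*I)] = (3*k^4 + k^3*(16 + 20*I) + k^2*(46 + 128*I) + k*(192 + 120*I) + 63 + 144*I)/(k^2 + 12*I*k - 36)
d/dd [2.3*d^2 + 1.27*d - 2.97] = 4.6*d + 1.27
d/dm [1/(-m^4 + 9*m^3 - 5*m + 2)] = (4*m^3 - 27*m^2 + 5)/(m^4 - 9*m^3 + 5*m - 2)^2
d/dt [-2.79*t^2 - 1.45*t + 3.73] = -5.58*t - 1.45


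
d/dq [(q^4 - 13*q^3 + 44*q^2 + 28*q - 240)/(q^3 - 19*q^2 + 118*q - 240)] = (q^2 - 16*q + 24)/(q^2 - 16*q + 64)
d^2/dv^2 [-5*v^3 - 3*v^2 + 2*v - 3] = -30*v - 6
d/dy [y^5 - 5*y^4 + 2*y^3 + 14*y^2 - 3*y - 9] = 5*y^4 - 20*y^3 + 6*y^2 + 28*y - 3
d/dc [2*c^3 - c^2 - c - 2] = 6*c^2 - 2*c - 1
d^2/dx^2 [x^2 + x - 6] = 2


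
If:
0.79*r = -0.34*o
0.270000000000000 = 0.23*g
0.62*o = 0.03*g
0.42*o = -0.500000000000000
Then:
No Solution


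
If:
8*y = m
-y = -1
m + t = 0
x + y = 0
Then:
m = 8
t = -8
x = -1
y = 1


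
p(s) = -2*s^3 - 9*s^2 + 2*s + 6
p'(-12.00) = -646.00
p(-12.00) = 2142.00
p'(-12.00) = -646.00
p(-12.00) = 2142.00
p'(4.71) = -215.88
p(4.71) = -393.21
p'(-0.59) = 10.53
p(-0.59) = 2.10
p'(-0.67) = 11.37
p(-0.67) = 1.22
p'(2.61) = -85.85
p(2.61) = -85.65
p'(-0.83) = 12.81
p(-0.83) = -0.72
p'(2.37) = -74.36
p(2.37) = -66.44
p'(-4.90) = -53.86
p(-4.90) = 15.41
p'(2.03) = -59.27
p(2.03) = -43.76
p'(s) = -6*s^2 - 18*s + 2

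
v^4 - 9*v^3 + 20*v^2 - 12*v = v*(v - 6)*(v - 2)*(v - 1)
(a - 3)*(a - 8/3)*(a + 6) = a^3 + a^2/3 - 26*a + 48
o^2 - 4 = (o - 2)*(o + 2)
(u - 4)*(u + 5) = u^2 + u - 20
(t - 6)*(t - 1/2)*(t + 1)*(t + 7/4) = t^4 - 15*t^3/4 - 105*t^2/8 - 25*t/8 + 21/4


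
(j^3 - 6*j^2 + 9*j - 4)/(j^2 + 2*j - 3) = (j^2 - 5*j + 4)/(j + 3)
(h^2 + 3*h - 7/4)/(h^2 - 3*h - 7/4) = (-4*h^2 - 12*h + 7)/(-4*h^2 + 12*h + 7)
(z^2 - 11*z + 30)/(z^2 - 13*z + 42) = (z - 5)/(z - 7)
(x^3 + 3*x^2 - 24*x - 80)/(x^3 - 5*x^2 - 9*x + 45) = (x^2 + 8*x + 16)/(x^2 - 9)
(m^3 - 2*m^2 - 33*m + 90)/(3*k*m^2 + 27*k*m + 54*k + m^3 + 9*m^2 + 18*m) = (m^2 - 8*m + 15)/(3*k*m + 9*k + m^2 + 3*m)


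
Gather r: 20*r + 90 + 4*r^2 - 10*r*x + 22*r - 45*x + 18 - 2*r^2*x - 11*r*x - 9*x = r^2*(4 - 2*x) + r*(42 - 21*x) - 54*x + 108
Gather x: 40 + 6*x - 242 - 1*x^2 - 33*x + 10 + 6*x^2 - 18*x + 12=5*x^2 - 45*x - 180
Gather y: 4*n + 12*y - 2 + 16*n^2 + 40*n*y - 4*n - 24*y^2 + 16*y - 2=16*n^2 - 24*y^2 + y*(40*n + 28) - 4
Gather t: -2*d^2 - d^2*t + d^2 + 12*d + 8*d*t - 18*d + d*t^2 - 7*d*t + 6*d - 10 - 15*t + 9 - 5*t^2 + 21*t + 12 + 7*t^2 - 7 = -d^2 + t^2*(d + 2) + t*(-d^2 + d + 6) + 4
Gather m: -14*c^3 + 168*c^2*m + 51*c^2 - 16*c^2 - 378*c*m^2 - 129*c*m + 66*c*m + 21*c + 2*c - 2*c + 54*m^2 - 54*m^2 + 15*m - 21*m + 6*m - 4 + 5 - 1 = -14*c^3 + 35*c^2 - 378*c*m^2 + 21*c + m*(168*c^2 - 63*c)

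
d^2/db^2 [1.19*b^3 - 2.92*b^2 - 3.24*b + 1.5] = 7.14*b - 5.84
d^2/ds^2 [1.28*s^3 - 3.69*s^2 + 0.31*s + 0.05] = 7.68*s - 7.38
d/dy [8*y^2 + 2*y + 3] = 16*y + 2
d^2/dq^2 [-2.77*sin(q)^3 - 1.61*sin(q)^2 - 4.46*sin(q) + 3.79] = 6.5375*sin(q) - 6.2325*sin(3*q) - 3.22*cos(2*q)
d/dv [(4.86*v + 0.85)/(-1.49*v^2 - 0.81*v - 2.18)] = (7.2414*v^2 + 2.533*v - 9.9063)/(2.2201*v^4 + 2.4138*v^3 + 7.1525*v^2 + 3.5316*v + 4.7524)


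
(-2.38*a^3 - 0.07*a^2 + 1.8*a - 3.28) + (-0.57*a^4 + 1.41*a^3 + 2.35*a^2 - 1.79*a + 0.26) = -0.57*a^4 - 0.97*a^3 + 2.28*a^2 + 0.01*a - 3.02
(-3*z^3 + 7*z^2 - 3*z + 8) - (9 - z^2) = -3*z^3 + 8*z^2 - 3*z - 1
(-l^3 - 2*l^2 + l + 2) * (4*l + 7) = -4*l^4 - 15*l^3 - 10*l^2 + 15*l + 14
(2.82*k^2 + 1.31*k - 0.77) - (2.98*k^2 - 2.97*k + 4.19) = -0.16*k^2 + 4.28*k - 4.96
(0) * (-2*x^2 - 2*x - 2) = 0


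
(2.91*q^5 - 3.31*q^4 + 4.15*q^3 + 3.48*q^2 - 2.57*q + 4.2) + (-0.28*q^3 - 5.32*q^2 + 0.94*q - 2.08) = 2.91*q^5 - 3.31*q^4 + 3.87*q^3 - 1.84*q^2 - 1.63*q + 2.12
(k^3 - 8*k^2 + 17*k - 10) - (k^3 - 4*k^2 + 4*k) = -4*k^2 + 13*k - 10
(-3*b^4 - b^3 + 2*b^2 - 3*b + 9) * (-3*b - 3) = 9*b^5 + 12*b^4 - 3*b^3 + 3*b^2 - 18*b - 27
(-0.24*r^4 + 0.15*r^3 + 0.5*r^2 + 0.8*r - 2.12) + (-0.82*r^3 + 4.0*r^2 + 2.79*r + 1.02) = -0.24*r^4 - 0.67*r^3 + 4.5*r^2 + 3.59*r - 1.1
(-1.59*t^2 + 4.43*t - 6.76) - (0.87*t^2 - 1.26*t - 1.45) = -2.46*t^2 + 5.69*t - 5.31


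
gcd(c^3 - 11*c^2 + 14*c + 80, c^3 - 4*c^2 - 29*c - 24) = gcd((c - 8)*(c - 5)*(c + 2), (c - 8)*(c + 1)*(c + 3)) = c - 8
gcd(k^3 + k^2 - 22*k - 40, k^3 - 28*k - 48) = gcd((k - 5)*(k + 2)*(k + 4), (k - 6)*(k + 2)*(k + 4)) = k^2 + 6*k + 8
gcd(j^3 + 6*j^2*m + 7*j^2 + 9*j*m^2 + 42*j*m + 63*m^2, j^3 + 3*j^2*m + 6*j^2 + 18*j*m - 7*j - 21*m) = j^2 + 3*j*m + 7*j + 21*m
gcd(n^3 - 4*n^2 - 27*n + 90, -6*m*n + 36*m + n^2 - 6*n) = n - 6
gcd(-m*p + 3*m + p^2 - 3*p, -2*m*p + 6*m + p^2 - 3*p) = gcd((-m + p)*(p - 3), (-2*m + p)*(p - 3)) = p - 3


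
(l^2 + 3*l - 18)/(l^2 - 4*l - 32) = (-l^2 - 3*l + 18)/(-l^2 + 4*l + 32)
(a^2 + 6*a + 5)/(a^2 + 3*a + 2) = (a + 5)/(a + 2)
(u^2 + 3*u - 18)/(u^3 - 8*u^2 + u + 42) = (u + 6)/(u^2 - 5*u - 14)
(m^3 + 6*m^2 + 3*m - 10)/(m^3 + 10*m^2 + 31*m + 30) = (m - 1)/(m + 3)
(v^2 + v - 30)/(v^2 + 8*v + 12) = (v - 5)/(v + 2)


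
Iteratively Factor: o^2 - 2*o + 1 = (o - 1)*(o - 1)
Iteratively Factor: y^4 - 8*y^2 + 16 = (y + 2)*(y^3 - 2*y^2 - 4*y + 8) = (y - 2)*(y + 2)*(y^2 - 4) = (y - 2)^2*(y + 2)*(y + 2)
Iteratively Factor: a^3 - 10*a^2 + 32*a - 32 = (a - 4)*(a^2 - 6*a + 8) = (a - 4)^2*(a - 2)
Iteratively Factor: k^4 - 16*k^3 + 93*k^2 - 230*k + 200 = (k - 5)*(k^3 - 11*k^2 + 38*k - 40) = (k - 5)^2*(k^2 - 6*k + 8) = (k - 5)^2*(k - 4)*(k - 2)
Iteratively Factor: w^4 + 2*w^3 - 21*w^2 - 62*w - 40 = (w + 4)*(w^3 - 2*w^2 - 13*w - 10) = (w + 1)*(w + 4)*(w^2 - 3*w - 10) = (w + 1)*(w + 2)*(w + 4)*(w - 5)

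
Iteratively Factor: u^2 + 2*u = (u)*(u + 2)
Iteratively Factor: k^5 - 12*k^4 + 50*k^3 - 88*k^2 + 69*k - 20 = (k - 5)*(k^4 - 7*k^3 + 15*k^2 - 13*k + 4) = (k - 5)*(k - 4)*(k^3 - 3*k^2 + 3*k - 1) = (k - 5)*(k - 4)*(k - 1)*(k^2 - 2*k + 1) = (k - 5)*(k - 4)*(k - 1)^2*(k - 1)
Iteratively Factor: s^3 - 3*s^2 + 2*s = (s - 1)*(s^2 - 2*s) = (s - 2)*(s - 1)*(s)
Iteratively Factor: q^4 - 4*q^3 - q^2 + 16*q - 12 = (q - 1)*(q^3 - 3*q^2 - 4*q + 12) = (q - 1)*(q + 2)*(q^2 - 5*q + 6) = (q - 3)*(q - 1)*(q + 2)*(q - 2)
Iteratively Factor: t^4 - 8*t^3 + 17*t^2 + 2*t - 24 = (t + 1)*(t^3 - 9*t^2 + 26*t - 24) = (t - 2)*(t + 1)*(t^2 - 7*t + 12) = (t - 4)*(t - 2)*(t + 1)*(t - 3)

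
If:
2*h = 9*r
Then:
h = 9*r/2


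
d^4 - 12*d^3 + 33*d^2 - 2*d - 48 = (d - 8)*(d - 3)*(d - 2)*(d + 1)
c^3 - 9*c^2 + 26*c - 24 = (c - 4)*(c - 3)*(c - 2)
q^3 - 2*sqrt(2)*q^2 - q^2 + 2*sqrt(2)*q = q*(q - 1)*(q - 2*sqrt(2))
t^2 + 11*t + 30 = (t + 5)*(t + 6)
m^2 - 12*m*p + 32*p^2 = (m - 8*p)*(m - 4*p)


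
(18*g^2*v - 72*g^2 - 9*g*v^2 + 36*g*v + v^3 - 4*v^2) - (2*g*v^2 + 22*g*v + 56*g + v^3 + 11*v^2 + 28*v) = 18*g^2*v - 72*g^2 - 11*g*v^2 + 14*g*v - 56*g - 15*v^2 - 28*v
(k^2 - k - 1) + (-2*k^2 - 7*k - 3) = -k^2 - 8*k - 4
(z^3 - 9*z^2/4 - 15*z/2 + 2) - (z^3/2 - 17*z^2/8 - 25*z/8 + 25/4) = z^3/2 - z^2/8 - 35*z/8 - 17/4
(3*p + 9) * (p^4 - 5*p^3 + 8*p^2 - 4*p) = 3*p^5 - 6*p^4 - 21*p^3 + 60*p^2 - 36*p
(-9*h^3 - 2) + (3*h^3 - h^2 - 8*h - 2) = -6*h^3 - h^2 - 8*h - 4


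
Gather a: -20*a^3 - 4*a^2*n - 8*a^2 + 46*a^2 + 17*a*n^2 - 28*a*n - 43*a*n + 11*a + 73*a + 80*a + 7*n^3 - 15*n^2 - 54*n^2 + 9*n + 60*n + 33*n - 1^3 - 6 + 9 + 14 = -20*a^3 + a^2*(38 - 4*n) + a*(17*n^2 - 71*n + 164) + 7*n^3 - 69*n^2 + 102*n + 16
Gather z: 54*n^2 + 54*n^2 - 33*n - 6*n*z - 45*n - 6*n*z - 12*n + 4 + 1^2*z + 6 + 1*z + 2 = 108*n^2 - 90*n + z*(2 - 12*n) + 12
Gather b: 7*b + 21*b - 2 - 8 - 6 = 28*b - 16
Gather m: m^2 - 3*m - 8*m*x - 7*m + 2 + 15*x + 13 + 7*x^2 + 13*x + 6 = m^2 + m*(-8*x - 10) + 7*x^2 + 28*x + 21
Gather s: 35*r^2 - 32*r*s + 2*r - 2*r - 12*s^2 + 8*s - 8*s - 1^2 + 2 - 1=35*r^2 - 32*r*s - 12*s^2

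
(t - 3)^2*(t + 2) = t^3 - 4*t^2 - 3*t + 18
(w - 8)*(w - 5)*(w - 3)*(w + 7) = w^4 - 9*w^3 - 33*w^2 + 433*w - 840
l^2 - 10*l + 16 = (l - 8)*(l - 2)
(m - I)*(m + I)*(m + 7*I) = m^3 + 7*I*m^2 + m + 7*I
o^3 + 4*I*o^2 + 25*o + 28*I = (o - 4*I)*(o + I)*(o + 7*I)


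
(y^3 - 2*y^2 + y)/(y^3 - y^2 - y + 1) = y/(y + 1)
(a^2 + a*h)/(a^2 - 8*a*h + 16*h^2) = a*(a + h)/(a^2 - 8*a*h + 16*h^2)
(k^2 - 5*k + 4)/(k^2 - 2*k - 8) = (k - 1)/(k + 2)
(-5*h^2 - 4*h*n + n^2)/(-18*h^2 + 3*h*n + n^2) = (-5*h^2 - 4*h*n + n^2)/(-18*h^2 + 3*h*n + n^2)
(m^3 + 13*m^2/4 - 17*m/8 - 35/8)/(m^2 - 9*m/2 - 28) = (4*m^2 - m - 5)/(4*(m - 8))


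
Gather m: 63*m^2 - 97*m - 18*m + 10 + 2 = 63*m^2 - 115*m + 12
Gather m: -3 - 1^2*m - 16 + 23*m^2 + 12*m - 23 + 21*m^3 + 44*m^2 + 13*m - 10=21*m^3 + 67*m^2 + 24*m - 52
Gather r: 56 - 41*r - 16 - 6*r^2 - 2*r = -6*r^2 - 43*r + 40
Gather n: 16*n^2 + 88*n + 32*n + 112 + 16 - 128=16*n^2 + 120*n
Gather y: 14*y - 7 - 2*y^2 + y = -2*y^2 + 15*y - 7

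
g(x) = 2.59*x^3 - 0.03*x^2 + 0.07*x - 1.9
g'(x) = 7.77*x^2 - 0.06*x + 0.07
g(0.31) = -1.80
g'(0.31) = 0.80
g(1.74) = 11.78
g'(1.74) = 23.49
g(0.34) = -1.78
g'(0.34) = 0.95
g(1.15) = 2.08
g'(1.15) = 10.28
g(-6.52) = -721.50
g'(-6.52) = 330.77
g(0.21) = -1.86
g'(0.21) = 0.40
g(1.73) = 11.54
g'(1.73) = 23.22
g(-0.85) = -3.57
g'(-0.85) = 5.73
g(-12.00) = -4482.58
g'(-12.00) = 1119.67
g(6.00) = 556.88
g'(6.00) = 279.43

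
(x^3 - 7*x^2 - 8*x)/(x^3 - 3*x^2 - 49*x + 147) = x*(x^2 - 7*x - 8)/(x^3 - 3*x^2 - 49*x + 147)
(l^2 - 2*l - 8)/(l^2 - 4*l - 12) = (l - 4)/(l - 6)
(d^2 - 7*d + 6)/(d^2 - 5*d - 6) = (d - 1)/(d + 1)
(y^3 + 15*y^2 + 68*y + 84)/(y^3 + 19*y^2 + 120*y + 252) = (y + 2)/(y + 6)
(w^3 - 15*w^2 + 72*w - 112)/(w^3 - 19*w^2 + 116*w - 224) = (w - 4)/(w - 8)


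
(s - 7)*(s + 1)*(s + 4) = s^3 - 2*s^2 - 31*s - 28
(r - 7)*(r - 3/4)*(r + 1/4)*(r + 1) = r^4 - 13*r^3/2 - 67*r^2/16 + 37*r/8 + 21/16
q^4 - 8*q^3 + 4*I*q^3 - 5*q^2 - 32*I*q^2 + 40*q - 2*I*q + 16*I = (q - 8)*(q + I)^2*(q + 2*I)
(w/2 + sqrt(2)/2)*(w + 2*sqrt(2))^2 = w^3/2 + 5*sqrt(2)*w^2/2 + 8*w + 4*sqrt(2)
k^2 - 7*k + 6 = (k - 6)*(k - 1)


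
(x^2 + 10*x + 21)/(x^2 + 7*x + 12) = (x + 7)/(x + 4)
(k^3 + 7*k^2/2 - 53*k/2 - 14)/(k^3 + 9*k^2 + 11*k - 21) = (k^2 - 7*k/2 - 2)/(k^2 + 2*k - 3)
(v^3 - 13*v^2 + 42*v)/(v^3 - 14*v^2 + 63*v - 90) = v*(v - 7)/(v^2 - 8*v + 15)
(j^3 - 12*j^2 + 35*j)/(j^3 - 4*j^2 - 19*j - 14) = j*(j - 5)/(j^2 + 3*j + 2)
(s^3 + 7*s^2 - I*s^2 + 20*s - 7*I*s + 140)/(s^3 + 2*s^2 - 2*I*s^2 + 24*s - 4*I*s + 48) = (s^2 + s*(7 - 5*I) - 35*I)/(s^2 + s*(2 - 6*I) - 12*I)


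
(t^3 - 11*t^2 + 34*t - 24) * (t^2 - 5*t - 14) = t^5 - 16*t^4 + 75*t^3 - 40*t^2 - 356*t + 336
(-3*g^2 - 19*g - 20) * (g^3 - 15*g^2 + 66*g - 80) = -3*g^5 + 26*g^4 + 67*g^3 - 714*g^2 + 200*g + 1600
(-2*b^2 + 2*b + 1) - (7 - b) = -2*b^2 + 3*b - 6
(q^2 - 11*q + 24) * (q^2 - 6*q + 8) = q^4 - 17*q^3 + 98*q^2 - 232*q + 192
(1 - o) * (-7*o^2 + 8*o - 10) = 7*o^3 - 15*o^2 + 18*o - 10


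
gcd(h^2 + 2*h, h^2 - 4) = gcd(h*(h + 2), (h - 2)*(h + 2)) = h + 2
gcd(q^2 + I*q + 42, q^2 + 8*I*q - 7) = q + 7*I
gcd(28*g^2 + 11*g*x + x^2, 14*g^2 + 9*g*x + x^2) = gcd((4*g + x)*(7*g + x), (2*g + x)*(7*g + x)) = 7*g + x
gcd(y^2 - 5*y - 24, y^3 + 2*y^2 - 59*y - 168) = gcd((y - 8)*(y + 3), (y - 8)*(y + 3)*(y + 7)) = y^2 - 5*y - 24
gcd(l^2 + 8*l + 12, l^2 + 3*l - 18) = l + 6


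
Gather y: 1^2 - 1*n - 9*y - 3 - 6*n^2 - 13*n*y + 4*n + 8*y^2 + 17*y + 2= -6*n^2 + 3*n + 8*y^2 + y*(8 - 13*n)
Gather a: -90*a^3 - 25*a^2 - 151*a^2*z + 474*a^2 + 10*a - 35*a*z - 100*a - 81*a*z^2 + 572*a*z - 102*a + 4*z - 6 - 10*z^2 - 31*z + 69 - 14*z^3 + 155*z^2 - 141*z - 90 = -90*a^3 + a^2*(449 - 151*z) + a*(-81*z^2 + 537*z - 192) - 14*z^3 + 145*z^2 - 168*z - 27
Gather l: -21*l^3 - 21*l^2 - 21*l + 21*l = -21*l^3 - 21*l^2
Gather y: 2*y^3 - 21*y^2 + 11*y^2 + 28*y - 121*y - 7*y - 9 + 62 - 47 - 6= 2*y^3 - 10*y^2 - 100*y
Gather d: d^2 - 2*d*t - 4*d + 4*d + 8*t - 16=d^2 - 2*d*t + 8*t - 16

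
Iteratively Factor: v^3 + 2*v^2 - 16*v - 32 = (v - 4)*(v^2 + 6*v + 8) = (v - 4)*(v + 4)*(v + 2)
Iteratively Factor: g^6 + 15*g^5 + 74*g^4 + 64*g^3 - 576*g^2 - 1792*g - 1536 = (g + 4)*(g^5 + 11*g^4 + 30*g^3 - 56*g^2 - 352*g - 384) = (g + 4)^2*(g^4 + 7*g^3 + 2*g^2 - 64*g - 96) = (g + 2)*(g + 4)^2*(g^3 + 5*g^2 - 8*g - 48) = (g + 2)*(g + 4)^3*(g^2 + g - 12) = (g - 3)*(g + 2)*(g + 4)^3*(g + 4)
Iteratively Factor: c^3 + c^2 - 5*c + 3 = (c - 1)*(c^2 + 2*c - 3) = (c - 1)^2*(c + 3)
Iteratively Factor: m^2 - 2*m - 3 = (m - 3)*(m + 1)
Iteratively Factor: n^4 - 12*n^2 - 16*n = (n - 4)*(n^3 + 4*n^2 + 4*n) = n*(n - 4)*(n^2 + 4*n + 4) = n*(n - 4)*(n + 2)*(n + 2)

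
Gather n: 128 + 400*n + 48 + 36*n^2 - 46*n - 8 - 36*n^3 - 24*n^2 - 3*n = -36*n^3 + 12*n^2 + 351*n + 168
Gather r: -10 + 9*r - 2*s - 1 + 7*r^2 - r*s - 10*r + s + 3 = 7*r^2 + r*(-s - 1) - s - 8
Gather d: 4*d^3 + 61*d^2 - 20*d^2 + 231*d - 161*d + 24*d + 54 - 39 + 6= 4*d^3 + 41*d^2 + 94*d + 21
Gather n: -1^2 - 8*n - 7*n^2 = -7*n^2 - 8*n - 1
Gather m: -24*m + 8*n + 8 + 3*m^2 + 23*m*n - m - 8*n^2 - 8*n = 3*m^2 + m*(23*n - 25) - 8*n^2 + 8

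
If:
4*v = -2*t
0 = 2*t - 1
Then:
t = 1/2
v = -1/4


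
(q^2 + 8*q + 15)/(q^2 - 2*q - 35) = (q + 3)/(q - 7)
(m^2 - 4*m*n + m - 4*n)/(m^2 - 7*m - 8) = (m - 4*n)/(m - 8)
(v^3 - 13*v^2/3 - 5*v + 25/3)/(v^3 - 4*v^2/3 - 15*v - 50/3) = (v - 1)/(v + 2)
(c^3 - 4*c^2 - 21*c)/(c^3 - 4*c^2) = (c^2 - 4*c - 21)/(c*(c - 4))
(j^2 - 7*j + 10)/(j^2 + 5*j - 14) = (j - 5)/(j + 7)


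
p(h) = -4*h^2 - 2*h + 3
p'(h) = -8*h - 2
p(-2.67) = -20.18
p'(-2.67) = 19.36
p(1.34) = -6.86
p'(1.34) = -12.72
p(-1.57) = -3.72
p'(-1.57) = 10.56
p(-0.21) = 3.24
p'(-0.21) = -0.32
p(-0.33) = 3.22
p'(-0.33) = 0.64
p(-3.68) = -43.81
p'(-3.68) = 27.44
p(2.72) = -32.03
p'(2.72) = -23.76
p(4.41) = -83.61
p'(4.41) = -37.28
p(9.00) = -339.00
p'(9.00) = -74.00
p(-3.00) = -27.00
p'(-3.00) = 22.00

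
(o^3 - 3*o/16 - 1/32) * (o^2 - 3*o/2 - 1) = o^5 - 3*o^4/2 - 19*o^3/16 + o^2/4 + 15*o/64 + 1/32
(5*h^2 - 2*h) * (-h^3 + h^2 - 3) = -5*h^5 + 7*h^4 - 2*h^3 - 15*h^2 + 6*h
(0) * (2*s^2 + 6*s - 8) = 0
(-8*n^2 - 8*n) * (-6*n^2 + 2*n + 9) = 48*n^4 + 32*n^3 - 88*n^2 - 72*n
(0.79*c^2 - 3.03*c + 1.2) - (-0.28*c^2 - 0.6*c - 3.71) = 1.07*c^2 - 2.43*c + 4.91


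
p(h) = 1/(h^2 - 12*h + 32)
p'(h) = (12 - 2*h)/(h^2 - 12*h + 32)^2 = 2*(6 - h)/(h^2 - 12*h + 32)^2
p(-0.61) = 0.03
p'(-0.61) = 0.01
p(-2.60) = 0.01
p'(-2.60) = 0.00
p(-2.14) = 0.02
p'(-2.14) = 0.00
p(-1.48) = 0.02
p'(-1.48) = 0.01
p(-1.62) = 0.02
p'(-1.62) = 0.01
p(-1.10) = 0.02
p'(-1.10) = 0.01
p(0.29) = 0.03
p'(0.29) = 0.01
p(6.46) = -0.26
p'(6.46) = -0.06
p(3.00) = 0.20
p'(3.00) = 0.24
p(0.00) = 0.03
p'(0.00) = 0.01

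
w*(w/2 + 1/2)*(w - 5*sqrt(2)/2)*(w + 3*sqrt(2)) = w^4/2 + sqrt(2)*w^3/4 + w^3/2 - 15*w^2/2 + sqrt(2)*w^2/4 - 15*w/2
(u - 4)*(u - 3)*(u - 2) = u^3 - 9*u^2 + 26*u - 24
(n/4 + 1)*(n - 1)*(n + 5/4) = n^3/4 + 17*n^2/16 - n/16 - 5/4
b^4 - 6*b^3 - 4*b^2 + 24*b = b*(b - 6)*(b - 2)*(b + 2)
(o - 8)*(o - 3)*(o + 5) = o^3 - 6*o^2 - 31*o + 120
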